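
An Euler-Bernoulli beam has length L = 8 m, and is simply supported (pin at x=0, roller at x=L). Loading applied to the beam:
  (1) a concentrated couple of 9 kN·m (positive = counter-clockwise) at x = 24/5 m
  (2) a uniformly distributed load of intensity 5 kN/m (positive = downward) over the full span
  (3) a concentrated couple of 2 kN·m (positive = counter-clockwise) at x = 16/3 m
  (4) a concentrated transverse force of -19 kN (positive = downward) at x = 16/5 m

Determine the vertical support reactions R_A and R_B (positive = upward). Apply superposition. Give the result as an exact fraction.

Load 1 — applied couple M₀=9 kN·m at a=24/5 m (b=L-a=16/5):
  R_A = M₀/L = 9/8 kN
  R_B = -M₀/L = -9/8 kN
Load 2 — uniform load w=5 kN/m over full span:
  R_A = wL/2 = 5·8/2 = 20 kN
  R_B = wL/2 = 5·8/2 = 20 kN
Load 3 — applied couple M₀=2 kN·m at a=16/3 m (b=L-a=8/3):
  R_A = M₀/L = 2/8 = 1/4 kN
  R_B = -M₀/L = -2/8 = -1/4 kN
Load 4 — point force P=-19 kN at a=16/5 m (b=L-a=24/5):
  R_A = Pb/L = (-19)·(24/5)/8 = -57/5 kN
  R_B = Pa/L = (-19)·(16/5)/8 = -38/5 kN
Superposition: R_A = 399/40 kN, R_B = 441/40 kN

R_A = 399/40 kN, R_B = 441/40 kN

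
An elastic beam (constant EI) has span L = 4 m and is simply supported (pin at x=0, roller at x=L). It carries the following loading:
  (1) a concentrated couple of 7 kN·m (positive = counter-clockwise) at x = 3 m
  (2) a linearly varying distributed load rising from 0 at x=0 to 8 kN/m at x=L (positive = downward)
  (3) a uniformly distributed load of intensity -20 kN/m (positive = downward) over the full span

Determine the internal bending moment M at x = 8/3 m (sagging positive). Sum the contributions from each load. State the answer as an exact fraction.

M(8/3) = -1862/81 kN·m

Load 1 — applied couple M₀=7 kN·m at a=3 m (b=L-a=1):
  M_1 = M₀x/L  [x≤a] = 7·(8/3)/4 = 14/3 kN·m
Load 2 — triangular load w₀=8 kN/m (0→w₀ over full span):
  M_2 = w₀Lx/6 - w₀x³/(6L) = 8·4·(8/3)/6 - 8·(8/3)³/(6·4) = 640/81 kN·m
Load 3 — uniform load w=-20 kN/m over full span:
  M_3 = wx(L-x)/2 = (-20)·(8/3)·(4-(8/3))/2 = -320/9 kN·m
Superposition: M = Σ M_i = -1862/81 kN·m ≈ -22.987654 kN·m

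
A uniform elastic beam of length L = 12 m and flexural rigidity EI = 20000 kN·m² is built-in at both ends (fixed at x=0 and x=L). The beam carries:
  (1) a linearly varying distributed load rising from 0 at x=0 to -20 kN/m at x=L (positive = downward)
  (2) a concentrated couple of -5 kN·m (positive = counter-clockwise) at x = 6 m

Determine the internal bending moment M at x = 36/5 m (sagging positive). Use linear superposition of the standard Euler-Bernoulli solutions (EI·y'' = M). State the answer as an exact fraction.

Load 1 — triangular load w₀=-20 kN/m (0→w₀ over full span):
  M_1 = 3w₀Lx/20 - w₀L²/30 - w₀x³/(6L) = 3·(-20)·12·(36/5)/20 - (-20)·12²/30 - (-20)·(36/5)³/(6·12) = -1488/25 kN·m
Load 2 — applied couple M₀=-5 kN·m at a=6 m (b=L-a=6):
  M_2 = R_Ax - M_A - M₀  [x>a] with R_A=-5/8, M_A=-5/4 = (-5/8)·(36/5) - (-5/4) - (-5) = 7/4 kN·m
Superposition: M = Σ M_i = -5777/100 kN·m ≈ -57.770000 kN·m

M(36/5) = -5777/100 kN·m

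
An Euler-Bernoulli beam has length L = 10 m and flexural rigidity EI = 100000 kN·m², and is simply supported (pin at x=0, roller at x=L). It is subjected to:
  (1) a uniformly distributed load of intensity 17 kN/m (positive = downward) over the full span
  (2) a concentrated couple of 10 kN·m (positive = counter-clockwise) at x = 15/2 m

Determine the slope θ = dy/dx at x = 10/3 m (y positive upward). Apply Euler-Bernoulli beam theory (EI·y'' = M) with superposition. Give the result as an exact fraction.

Load 1 — uniform load w=17 kN/m over full span:
  θ_1 = -w(L³-6Lx²+4x³)/(24EI) = -17·(10³-6·10·(10/3)²+4·(10/3)³)/(24·100000) = -221/64800 rad
Load 2 — applied couple M₀=10 kN·m at a=15/2 m (b=L-a=5/2):
  θ_2 = (M₀x²/(2L)+C₁)/EI  [x≤a] with C₁=M₀(3b²-L²)/(6L)=-325/24 = (10·(10/3)²/(2·10)+(-325/24))/100000 = -23/288000 rad
Superposition: θ = Σ θ_i = -9047/2592000 rad ≈ -0.003490 rad

θ(10/3) = -9047/2592000 rad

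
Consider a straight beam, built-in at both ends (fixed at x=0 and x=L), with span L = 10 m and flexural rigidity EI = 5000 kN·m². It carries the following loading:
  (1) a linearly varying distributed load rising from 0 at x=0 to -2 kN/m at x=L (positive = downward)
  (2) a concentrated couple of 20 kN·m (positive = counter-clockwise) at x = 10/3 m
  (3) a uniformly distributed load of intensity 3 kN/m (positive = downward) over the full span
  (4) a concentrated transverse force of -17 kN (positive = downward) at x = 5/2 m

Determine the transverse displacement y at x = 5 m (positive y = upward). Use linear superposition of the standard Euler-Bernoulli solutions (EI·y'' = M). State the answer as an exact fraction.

y(5) = 23/5760 m

Load 1 — triangular load w₀=-2 kN/m (0→w₀ over full span):
  y_1 = -w₀x²(L-x)²(x+2L)/(120LEI) = -(-2)·5²·(10-5)²·(5+2·10)/(120·10·5000) = 1/192 m
Load 2 — applied couple M₀=20 kN·m at a=10/3 m (b=L-a=20/3):
  y_2 = (R_Ax³/6 - M_Ax²/2 - M₀(x-a)²/2)/EI  [x>a] with R_A=8/3, M_A=0 = ((8/3)·5³/6 - 0·5²/2 - 20·(5-(10/3))²/2)/5000 = 1/180 m
Load 3 — uniform load w=3 kN/m over full span:
  y_3 = -wx²(L-x)²/(24EI) = -3·5²·(10-5)²/(24·5000) = -1/64 m
Load 4 — point force P=-17 kN at a=5/2 m (b=L-a=15/2):
  y_4 = -Pa²(L-x)²(3bL-(3b+a)(L-x))/(6L³EI)  [x>a] = -(-17)·(5/2)²·(10-5)²·(3·(15/2)·10-(3·(15/2)+(5/2))·(10-5))/(6·10³·5000) = 17/1920 m
Superposition: y = Σ y_i = 23/5760 m ≈ 0.003993 m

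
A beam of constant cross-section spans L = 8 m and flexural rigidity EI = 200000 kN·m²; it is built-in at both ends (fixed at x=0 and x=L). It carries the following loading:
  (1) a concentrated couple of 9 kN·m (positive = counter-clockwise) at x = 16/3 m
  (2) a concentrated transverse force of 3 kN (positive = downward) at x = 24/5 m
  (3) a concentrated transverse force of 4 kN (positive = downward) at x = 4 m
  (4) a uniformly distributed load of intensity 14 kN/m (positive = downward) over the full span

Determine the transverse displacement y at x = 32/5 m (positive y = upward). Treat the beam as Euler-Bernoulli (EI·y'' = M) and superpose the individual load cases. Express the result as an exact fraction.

y(32/5) = -16856/48828125 m

Load 1 — applied couple M₀=9 kN·m at a=16/3 m (b=L-a=8/3):
  y_1 = (R_Ax³/6 - M_Ax²/2 - M₀(x-a)²/2)/EI  [x>a] with R_A=3/2, M_A=3 = ((3/2)·(32/5)³/6 - 3·(32/5)²/2 - 9·((32/5)-(16/3))²/2)/200000 = -2/390625 m
Load 2 — point force P=3 kN at a=24/5 m (b=L-a=16/5):
  y_2 = -Pa²(L-x)²(3bL-(3b+a)(L-x))/(6L³EI)  [x>a] = -3·(24/5)²·(8-(32/5))²·(3·(16/5)·8-(3·(16/5)+(24/5))·(8-(32/5)))/(6·8³·200000) = -756/48828125 m
Load 3 — point force P=4 kN at a=4 m (b=L-a=4):
  y_3 = -Pa²(L-x)²(3bL-(3b+a)(L-x))/(6L³EI)  [x>a] = -4·4²·(8-(32/5))²·(3·4·8-(3·4+4)·(8-(32/5)))/(6·8³·200000) = -22/1171875 m
Load 4 — uniform load w=14 kN/m over full span:
  y_4 = -wx²(L-x)²/(24EI) = -14·(32/5)²·(8-(32/5))²/(24·200000) = -1792/5859375 m
Superposition: y = Σ y_i = -16856/48828125 m ≈ -0.000345 m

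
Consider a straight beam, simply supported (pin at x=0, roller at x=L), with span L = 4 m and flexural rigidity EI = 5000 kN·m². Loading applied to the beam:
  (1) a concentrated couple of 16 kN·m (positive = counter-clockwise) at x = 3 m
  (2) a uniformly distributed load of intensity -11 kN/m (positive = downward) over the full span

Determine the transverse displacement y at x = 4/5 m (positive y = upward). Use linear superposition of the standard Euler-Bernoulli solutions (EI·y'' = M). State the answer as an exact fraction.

Load 1 — applied couple M₀=16 kN·m at a=3 m (b=L-a=1):
  y_1 = (M₀x³/(6L)+C₁x)/EI  [x≤a] with C₁=M₀(3b²-L²)/(6L)=-26/3 = (16·(4/5)³/(6·4)+(-26/3)·(4/5))/5000 = -103/78125 m
Load 2 — uniform load w=-11 kN/m over full span:
  y_2 = -wx(L³-2Lx²+x³)/(24EI) = -(-11)·(4/5)·(4³-2·4·(4/5)²+(4/5)³)/(24·5000) = 5104/1171875 m
Superposition: y = Σ y_i = 3559/1171875 m ≈ 0.003037 m

y(4/5) = 3559/1171875 m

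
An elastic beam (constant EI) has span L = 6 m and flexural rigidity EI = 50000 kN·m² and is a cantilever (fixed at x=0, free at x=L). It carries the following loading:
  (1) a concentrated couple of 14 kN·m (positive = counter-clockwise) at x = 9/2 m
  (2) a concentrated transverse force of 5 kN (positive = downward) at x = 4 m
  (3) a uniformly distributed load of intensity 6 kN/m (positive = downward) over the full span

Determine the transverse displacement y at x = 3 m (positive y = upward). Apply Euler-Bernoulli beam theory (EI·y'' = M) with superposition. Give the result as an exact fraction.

Load 1 — applied couple M₀=14 kN·m at a=9/2 m (b=L-a=3/2):
  y_1 = M₀x²/(2EI)  [x≤a] = 14·3²/(2·50000) = 63/50000 m
Load 2 — point force P=5 kN at a=4 m (b=L-a=2):
  y_2 = -Px²(3a-x)/(6EI)  [x≤a] = -5·3²·(3·4-3)/(6·50000) = -27/20000 m
Load 3 — uniform load w=6 kN/m over full span:
  y_3 = -wx²(x²-4Lx+6L²)/(24EI) = -6·3²·(3²-4·6·3+6·6²)/(24·50000) = -1377/200000 m
Superposition: y = Σ y_i = -279/40000 m ≈ -0.006975 m

y(3) = -279/40000 m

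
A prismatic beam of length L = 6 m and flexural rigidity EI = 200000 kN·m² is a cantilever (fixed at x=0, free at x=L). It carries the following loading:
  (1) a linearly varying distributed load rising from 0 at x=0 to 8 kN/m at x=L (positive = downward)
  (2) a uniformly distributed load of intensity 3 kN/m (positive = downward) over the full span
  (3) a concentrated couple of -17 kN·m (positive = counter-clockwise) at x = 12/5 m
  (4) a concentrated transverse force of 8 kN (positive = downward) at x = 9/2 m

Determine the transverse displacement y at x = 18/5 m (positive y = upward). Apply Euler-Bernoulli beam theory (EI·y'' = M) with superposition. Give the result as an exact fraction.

Load 1 — triangular load w₀=8 kN/m (0→w₀ over full span):
  y_1 = (w₀Lx³/12-w₀L²x²/6-w₀x⁵/(120L))/EI = (8·6·(18/5)³/12-8·6²·(18/5)²/6-8·(18/5)⁵/(120·6))/200000 = -431811/195312500 m
Load 2 — uniform load w=3 kN/m over full span:
  y_2 = -wx²(x²-4Lx+6L²)/(24EI) = -3·(18/5)²·((18/5)²-4·6·(18/5)+6·6²)/(24·200000) = -72171/62500000 m
Load 3 — applied couple M₀=-17 kN·m at a=12/5 m (b=L-a=18/5):
  y_3 = M₀a(2x-a)/(2EI)  [x>a] = (-17)·(12/5)·(2·(18/5)-(12/5))/(2·200000) = -153/312500 m
Load 4 — point force P=8 kN at a=9/2 m (b=L-a=3/2):
  y_4 = -Px²(3a-x)/(6EI)  [x≤a] = -8·(18/5)²·(3·(9/2)-(18/5))/(6·200000) = -2673/3125000 m
Superposition: y = Σ y_i = -7360263/1562500000 m ≈ -0.004711 m

y(18/5) = -7360263/1562500000 m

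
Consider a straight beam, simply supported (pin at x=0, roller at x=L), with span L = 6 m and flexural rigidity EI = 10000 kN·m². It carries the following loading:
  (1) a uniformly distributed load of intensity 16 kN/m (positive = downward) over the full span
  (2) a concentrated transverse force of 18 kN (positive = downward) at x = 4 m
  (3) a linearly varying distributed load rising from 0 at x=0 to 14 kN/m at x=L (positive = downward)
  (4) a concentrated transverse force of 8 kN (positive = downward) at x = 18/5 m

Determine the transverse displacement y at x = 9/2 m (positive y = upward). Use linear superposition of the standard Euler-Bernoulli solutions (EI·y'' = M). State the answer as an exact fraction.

y(9/2) = -11469711/320000000 m

Load 1 — uniform load w=16 kN/m over full span:
  y_1 = -wx(L³-2Lx²+x³)/(24EI) = -16·(9/2)·(6³-2·6·(9/2)²+(9/2)³)/(24·10000) = -1539/80000 m
Load 2 — point force P=18 kN at a=4 m (b=L-a=2):
  y_2 = -Pa(L-x)(2Lx-a²-x²)/(6LEI)  [x>a] = -18·4·(6-(9/2))·(2·6·(9/2)-4²-(9/2)²)/(6·6·10000) = -213/40000 m
Load 3 — triangular load w₀=14 kN/m (0→w₀ over full span):
  y_3 = -w₀x(7L⁴-10L²x²+3x⁴)/(360LEI) = -14·(9/2)·(7·6⁴-10·6²·(9/2)²+3·(9/2)⁴)/(360·6·10000) = -22491/2560000 m
Load 4 — point force P=8 kN at a=18/5 m (b=L-a=12/5):
  y_4 = -Pa(L-x)(2Lx-a²-x²)/(6LEI)  [x>a] = -8·(18/5)·(6-(9/2))·(2·6·(9/2)-(18/5)²-(9/2)²)/(6·6·10000) = -6237/2500000 m
Superposition: y = Σ y_i = -11469711/320000000 m ≈ -0.035843 m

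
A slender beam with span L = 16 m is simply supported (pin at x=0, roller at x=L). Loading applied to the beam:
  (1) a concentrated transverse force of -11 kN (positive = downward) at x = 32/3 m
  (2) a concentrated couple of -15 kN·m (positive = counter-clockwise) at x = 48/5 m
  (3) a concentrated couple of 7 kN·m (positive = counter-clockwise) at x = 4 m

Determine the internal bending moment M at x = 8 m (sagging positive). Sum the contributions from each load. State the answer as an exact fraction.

Load 1 — point force P=-11 kN at a=32/3 m (b=L-a=16/3):
  M_1 = Pbx/L  [x≤a] = (-11)·(16/3)·8/16 = -88/3 kN·m
Load 2 — applied couple M₀=-15 kN·m at a=48/5 m (b=L-a=32/5):
  M_2 = M₀x/L  [x≤a] = (-15)·8/16 = -15/2 kN·m
Load 3 — applied couple M₀=7 kN·m at a=4 m (b=L-a=12):
  M_3 = M₀x/L - M₀  [x>a] = 7·8/16 - 7 = -7/2 kN·m
Superposition: M = Σ M_i = -121/3 kN·m ≈ -40.333333 kN·m

M(8) = -121/3 kN·m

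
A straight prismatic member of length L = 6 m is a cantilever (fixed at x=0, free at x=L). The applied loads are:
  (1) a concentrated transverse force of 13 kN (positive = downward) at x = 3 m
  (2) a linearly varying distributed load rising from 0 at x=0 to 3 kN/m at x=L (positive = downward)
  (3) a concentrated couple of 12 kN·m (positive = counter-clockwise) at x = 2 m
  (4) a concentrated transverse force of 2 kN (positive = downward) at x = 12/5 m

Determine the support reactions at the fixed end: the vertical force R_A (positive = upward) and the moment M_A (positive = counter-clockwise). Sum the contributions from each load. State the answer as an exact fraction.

R_A = 24 kN, M_A = 339/5 kN·m

Load 1 — point force P=13 kN at a=3 m (b=L-a=3):
  R_A = P = 13 kN
  M_A = Pa = 13·3 = 39 kN·m
Load 2 — triangular load w₀=3 kN/m (0→w₀ over full span):
  R_A = w₀L/2 = 3·6/2 = 9 kN
  M_A = w₀L²/3 = 3·6²/3 = 36 kN·m
Load 3 — applied couple M₀=12 kN·m at a=2 m (b=L-a=4):
  R_A = 0 kN
  M_A = -M₀ = -12 kN·m
Load 4 — point force P=2 kN at a=12/5 m (b=L-a=18/5):
  R_A = P = 2 kN
  M_A = Pa = 2·(12/5) = 24/5 kN·m
Superposition: R_A = 24 kN, M_A = 339/5 kN·m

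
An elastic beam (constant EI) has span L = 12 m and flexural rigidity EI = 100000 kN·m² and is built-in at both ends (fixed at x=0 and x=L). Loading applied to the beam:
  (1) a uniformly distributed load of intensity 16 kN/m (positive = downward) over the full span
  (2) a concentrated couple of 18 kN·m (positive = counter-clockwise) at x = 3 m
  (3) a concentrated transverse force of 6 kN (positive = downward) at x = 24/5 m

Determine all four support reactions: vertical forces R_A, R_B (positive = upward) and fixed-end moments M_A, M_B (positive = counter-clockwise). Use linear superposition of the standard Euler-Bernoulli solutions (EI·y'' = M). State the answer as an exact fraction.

R_A = 203151/2000 kN, M_A = 198993/1000 kN·m, R_B = 192849/2000 kN, M_B = -193287/1000 kN·m

Load 1 — uniform load w=16 kN/m over full span:
  R_A = wL/2 = 16·12/2 = 96 kN
  M_A = wL²/12 = 16·12²/12 = 192 kN·m
  R_B = wL/2 = 16·12/2 = 96 kN
  M_B = -wL²/12 = -16·12²/12 = -192 kN·m
Load 2 — applied couple M₀=18 kN·m at a=3 m (b=L-a=9):
  R_A = 6M₀ab/L³ = 6·18·3·9/12³ = 27/16 kN
  M_A = M₀b(2a-b)/L² = 18·9·(2·3-9)/12² = -27/8 kN·m
  R_B = -6M₀ab/L³ = -6·18·3·9/12³ = -27/16 kN
  M_B = M₀a(2b-a)/L² = 18·3·(2·9-3)/12² = 45/8 kN·m
Load 3 — point force P=6 kN at a=24/5 m (b=L-a=36/5):
  R_A = Pb²(3a+b)/L³ = 6·(36/5)²·(3·(24/5)+(36/5))/12³ = 486/125 kN
  M_A = Pab²/L² = 6·(24/5)·(36/5)²/12² = 1296/125 kN·m
  R_B = Pa²(a+3b)/L³ = 6·(24/5)²·((24/5)+3·(36/5))/12³ = 264/125 kN
  M_B = -Pa²b/L² = -6·(24/5)²·(36/5)/12² = -864/125 kN·m
Superposition: R_A = 203151/2000 kN, M_A = 198993/1000 kN·m, R_B = 192849/2000 kN, M_B = -193287/1000 kN·m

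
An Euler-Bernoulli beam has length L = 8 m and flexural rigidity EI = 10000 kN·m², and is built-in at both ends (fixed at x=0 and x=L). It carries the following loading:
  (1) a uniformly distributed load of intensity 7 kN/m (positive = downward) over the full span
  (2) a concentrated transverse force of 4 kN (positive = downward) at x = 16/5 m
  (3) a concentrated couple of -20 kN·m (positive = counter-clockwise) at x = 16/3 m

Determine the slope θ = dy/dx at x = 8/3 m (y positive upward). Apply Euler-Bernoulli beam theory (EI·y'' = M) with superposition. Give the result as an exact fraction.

θ(8/3) = -12194/6328125 rad

Load 1 — uniform load w=7 kN/m over full span:
  θ_1 = -wx(L-x)(L-2x)/(12EI) = -7·(8/3)·(8-(8/3))·(8-2·(8/3))/(12·10000) = -112/50625 rad
Load 2 — point force P=4 kN at a=16/5 m (b=L-a=24/5):
  θ_2 = -Pb²x(2aL-(3a+b)x)/(2L³EI)  [x≤a] = -4·(24/5)²·(8/3)·(2·(16/5)·8-(3·(16/5)+(24/5))·(8/3))/(2·8³·10000) = -24/78125 rad
Load 3 — applied couple M₀=-20 kN·m at a=16/3 m (b=L-a=8/3):
  θ_3 = (R_Ax²/2 - M_Ax)/EI  [x≤a] with R_A=-10/3, M_A=-20/3 = ((-10/3)·(8/3)²/2 - (-20/3)·(8/3))/10000 = 2/3375 rad
Superposition: θ = Σ θ_i = -12194/6328125 rad ≈ -0.001927 rad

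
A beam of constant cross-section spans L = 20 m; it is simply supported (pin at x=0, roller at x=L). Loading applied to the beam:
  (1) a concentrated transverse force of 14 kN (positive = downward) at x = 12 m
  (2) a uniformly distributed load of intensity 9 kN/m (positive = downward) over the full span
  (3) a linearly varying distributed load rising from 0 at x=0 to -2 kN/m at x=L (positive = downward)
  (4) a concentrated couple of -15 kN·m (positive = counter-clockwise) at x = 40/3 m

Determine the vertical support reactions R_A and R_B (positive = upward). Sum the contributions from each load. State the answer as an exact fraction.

Load 1 — point force P=14 kN at a=12 m (b=L-a=8):
  R_A = Pb/L = 14·8/20 = 28/5 kN
  R_B = Pa/L = 14·12/20 = 42/5 kN
Load 2 — uniform load w=9 kN/m over full span:
  R_A = wL/2 = 9·20/2 = 90 kN
  R_B = wL/2 = 9·20/2 = 90 kN
Load 3 — triangular load w₀=-2 kN/m (0→w₀ over full span):
  R_A = w₀L/6 = (-2)·20/6 = -20/3 kN
  R_B = w₀L/3 = (-2)·20/3 = -40/3 kN
Load 4 — applied couple M₀=-15 kN·m at a=40/3 m (b=L-a=20/3):
  R_A = M₀/L = (-15)/20 = -3/4 kN
  R_B = -M₀/L = -(-15)/20 = 3/4 kN
Superposition: R_A = 5291/60 kN, R_B = 5149/60 kN

R_A = 5291/60 kN, R_B = 5149/60 kN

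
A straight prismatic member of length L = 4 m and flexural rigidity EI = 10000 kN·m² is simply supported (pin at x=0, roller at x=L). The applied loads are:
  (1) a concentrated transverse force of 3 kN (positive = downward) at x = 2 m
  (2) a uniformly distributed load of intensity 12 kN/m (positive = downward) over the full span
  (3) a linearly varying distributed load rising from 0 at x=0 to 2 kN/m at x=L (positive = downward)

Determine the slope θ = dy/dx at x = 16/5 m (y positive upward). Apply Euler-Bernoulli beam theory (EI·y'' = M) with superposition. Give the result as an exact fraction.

Load 1 — point force P=3 kN at a=2 m (b=L-a=2):
  θ_1 = -Pa(2L²-6Lx+3x²+a²)/(6LEI)  [x>a] = -3·2·(2·4²-6·4·(16/5)+3·(16/5)²+2²)/(6·4·10000) = 63/250000 rad
Load 2 — uniform load w=12 kN/m over full span:
  θ_2 = -w(L³-6Lx²+4x³)/(24EI) = -12·(4³-6·4·(16/5)²+4·(16/5)³)/(24·10000) = 198/78125 rad
Load 3 — triangular load w₀=2 kN/m (0→w₀ over full span):
  θ_3 = -w₀(7L⁴-30L²x²+15x⁴)/(360LEI) = -2·(7·4⁴-30·4²·(16/5)²+15·(16/5)⁴)/(360·4·10000) = 757/3515625 rad
Superposition: θ = Σ θ_i = 168847/56250000 rad ≈ 0.003002 rad

θ(16/5) = 168847/56250000 rad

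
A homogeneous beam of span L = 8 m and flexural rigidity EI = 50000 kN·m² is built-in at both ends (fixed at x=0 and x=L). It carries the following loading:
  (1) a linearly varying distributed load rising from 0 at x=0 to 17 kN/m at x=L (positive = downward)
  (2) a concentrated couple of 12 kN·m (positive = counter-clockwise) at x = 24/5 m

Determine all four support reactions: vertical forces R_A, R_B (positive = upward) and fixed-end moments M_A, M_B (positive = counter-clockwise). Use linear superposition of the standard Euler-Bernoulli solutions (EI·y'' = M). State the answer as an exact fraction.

R_A = 564/25 kN, M_A = 3008/75 kN·m, R_B = 1136/25 kN, M_B = -1324/25 kN·m

Load 1 — triangular load w₀=17 kN/m (0→w₀ over full span):
  R_A = 3w₀L/20 = 3·17·8/20 = 102/5 kN
  M_A = w₀L²/30 = 17·8²/30 = 544/15 kN·m
  R_B = 7w₀L/20 = 7·17·8/20 = 238/5 kN
  M_B = -w₀L²/20 = -17·8²/20 = -272/5 kN·m
Load 2 — applied couple M₀=12 kN·m at a=24/5 m (b=L-a=16/5):
  R_A = 6M₀ab/L³ = 6·12·(24/5)·(16/5)/8³ = 54/25 kN
  M_A = M₀b(2a-b)/L² = 12·(16/5)·(2·(24/5)-(16/5))/8² = 96/25 kN·m
  R_B = -6M₀ab/L³ = -6·12·(24/5)·(16/5)/8³ = -54/25 kN
  M_B = M₀a(2b-a)/L² = 12·(24/5)·(2·(16/5)-(24/5))/8² = 36/25 kN·m
Superposition: R_A = 564/25 kN, M_A = 3008/75 kN·m, R_B = 1136/25 kN, M_B = -1324/25 kN·m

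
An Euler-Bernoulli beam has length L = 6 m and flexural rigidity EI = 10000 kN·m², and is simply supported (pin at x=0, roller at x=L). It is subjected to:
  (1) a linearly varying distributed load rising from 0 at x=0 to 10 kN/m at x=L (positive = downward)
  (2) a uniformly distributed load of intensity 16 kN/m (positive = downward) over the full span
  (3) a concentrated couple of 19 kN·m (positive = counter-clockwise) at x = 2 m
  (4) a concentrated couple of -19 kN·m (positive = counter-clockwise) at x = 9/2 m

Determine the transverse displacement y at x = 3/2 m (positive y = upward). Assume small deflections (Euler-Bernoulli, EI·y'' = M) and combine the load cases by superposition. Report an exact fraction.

y(3/2) = -55603/2560000 m

Load 1 — triangular load w₀=10 kN/m (0→w₀ over full span):
  y_1 = -w₀x(7L⁴-10L²x²+3x⁴)/(360LEI) = -10·(3/2)·(7·6⁴-10·6²·(3/2)²+3·(3/2)⁴)/(360·6·10000) = -2943/512000 m
Load 2 — uniform load w=16 kN/m over full span:
  y_2 = -wx(L³-2Lx²+x³)/(24EI) = -16·(3/2)·(6³-2·6·(3/2)²+(3/2)³)/(24·10000) = -1539/80000 m
Load 3 — applied couple M₀=19 kN·m at a=2 m (b=L-a=4):
  y_3 = (M₀x³/(6L)+C₁x)/EI  [x≤a] with C₁=M₀(3b²-L²)/(6L)=19/3 = (19·(3/2)³/(6·6)+(19/3)·(3/2))/10000 = 361/320000 m
Load 4 — applied couple M₀=-19 kN·m at a=9/2 m (b=L-a=3/2):
  y_4 = (M₀x³/(6L)+C₁x)/EI  [x≤a] with C₁=M₀(3b²-L²)/(6L)=247/16 = ((-19)·(3/2)³/(6·6)+(247/16)·(3/2))/10000 = 171/80000 m
Superposition: y = Σ y_i = -55603/2560000 m ≈ -0.021720 m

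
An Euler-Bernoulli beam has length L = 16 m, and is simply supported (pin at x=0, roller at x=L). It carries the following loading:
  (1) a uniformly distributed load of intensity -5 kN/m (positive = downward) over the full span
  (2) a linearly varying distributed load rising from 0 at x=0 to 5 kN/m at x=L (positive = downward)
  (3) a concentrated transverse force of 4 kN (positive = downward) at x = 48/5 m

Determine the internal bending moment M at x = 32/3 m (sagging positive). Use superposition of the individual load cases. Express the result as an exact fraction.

M(32/3) = -20416/405 kN·m

Load 1 — uniform load w=-5 kN/m over full span:
  M_1 = wx(L-x)/2 = (-5)·(32/3)·(16-(32/3))/2 = -1280/9 kN·m
Load 2 — triangular load w₀=5 kN/m (0→w₀ over full span):
  M_2 = w₀Lx/6 - w₀x³/(6L) = 5·16·(32/3)/6 - 5·(32/3)³/(6·16) = 6400/81 kN·m
Load 3 — point force P=4 kN at a=48/5 m (b=L-a=32/5):
  M_3 = Pa(L-x)/L  [x>a] = 4·(48/5)·(16-(32/3))/16 = 64/5 kN·m
Superposition: M = Σ M_i = -20416/405 kN·m ≈ -50.409877 kN·m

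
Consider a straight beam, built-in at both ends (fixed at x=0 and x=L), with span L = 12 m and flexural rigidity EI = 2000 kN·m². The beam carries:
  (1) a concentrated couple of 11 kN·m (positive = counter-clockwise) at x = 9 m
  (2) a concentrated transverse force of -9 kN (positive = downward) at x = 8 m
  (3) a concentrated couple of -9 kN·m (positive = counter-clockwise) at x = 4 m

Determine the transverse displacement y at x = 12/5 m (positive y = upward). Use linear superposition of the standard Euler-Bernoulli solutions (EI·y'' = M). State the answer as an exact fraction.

y(12/5) = 1959/500000 m

Load 1 — applied couple M₀=11 kN·m at a=9 m (b=L-a=3):
  y_1 = (R_Ax³/6 - M_Ax²/2)/EI  [x≤a] with R_A=33/32, M_A=55/16 = ((33/32)·(12/5)³/6 - (55/16)·(12/5)²/2)/2000 = -1881/500000 m
Load 2 — point force P=-9 kN at a=8 m (b=L-a=4):
  y_2 = -Pb²x²(3aL-(3a+b)x)/(6L³EI)  [x≤a] = -(-9)·4²·(12/5)²·(3·8·12-(3·8+4)·(12/5))/(6·12³·2000) = 138/15625 m
Load 3 — applied couple M₀=-9 kN·m at a=4 m (b=L-a=8):
  y_3 = (R_Ax³/6 - M_Ax²/2)/EI  [x≤a] with R_A=-1, M_A=0 = ((-1)·(12/5)³/6 - 0·(12/5)²/2)/2000 = -18/15625 m
Superposition: y = Σ y_i = 1959/500000 m ≈ 0.003918 m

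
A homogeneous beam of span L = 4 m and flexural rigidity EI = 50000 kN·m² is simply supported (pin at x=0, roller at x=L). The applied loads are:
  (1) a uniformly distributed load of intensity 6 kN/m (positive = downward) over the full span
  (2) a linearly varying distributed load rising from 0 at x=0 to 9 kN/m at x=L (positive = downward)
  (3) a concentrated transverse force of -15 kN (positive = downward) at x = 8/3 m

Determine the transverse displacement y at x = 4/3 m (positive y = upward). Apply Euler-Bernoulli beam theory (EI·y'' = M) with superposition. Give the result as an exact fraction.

y(4/3) = -82/253125 m

Load 1 — uniform load w=6 kN/m over full span:
  y_1 = -wx(L³-2Lx²+x³)/(24EI) = -6·(4/3)·(4³-2·4·(4/3)²+(4/3)³)/(24·50000) = -88/253125 m
Load 2 — triangular load w₀=9 kN/m (0→w₀ over full span):
  y_2 = -w₀x(7L⁴-10L²x²+3x⁴)/(360LEI) = -9·(4/3)·(7·4⁴-10·4²·(4/3)²+3·(4/3)⁴)/(360·4·50000) = -64/253125 m
Load 3 — point force P=-15 kN at a=8/3 m (b=L-a=4/3):
  y_3 = -Pbx(L²-b²-x²)/(6LEI)  [x≤a] = -(-15)·(4/3)·(4/3)·(4²-(4/3)²-(4/3)²)/(6·4·50000) = 14/50625 m
Superposition: y = Σ y_i = -82/253125 m ≈ -0.000324 m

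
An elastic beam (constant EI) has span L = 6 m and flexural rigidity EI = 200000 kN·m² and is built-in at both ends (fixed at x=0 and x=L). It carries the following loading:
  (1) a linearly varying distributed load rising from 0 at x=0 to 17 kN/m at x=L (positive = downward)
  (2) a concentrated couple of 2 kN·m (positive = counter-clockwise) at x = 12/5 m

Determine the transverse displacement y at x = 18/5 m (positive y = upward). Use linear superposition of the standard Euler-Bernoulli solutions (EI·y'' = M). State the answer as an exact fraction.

y(18/5) = -52263/390625000 m

Load 1 — triangular load w₀=17 kN/m (0→w₀ over full span):
  y_1 = -w₀x²(L-x)²(x+2L)/(120LEI) = -17·(18/5)²·(6-(18/5))²·((18/5)+2·6)/(120·6·200000) = -53703/390625000 m
Load 2 — applied couple M₀=2 kN·m at a=12/5 m (b=L-a=18/5):
  y_2 = (R_Ax³/6 - M_Ax²/2 - M₀(x-a)²/2)/EI  [x>a] with R_A=12/25, M_A=6/25 = ((12/25)·(18/5)³/6 - (6/25)·(18/5)²/2 - 2·((18/5)-(12/5))²/2)/200000 = 36/9765625 m
Superposition: y = Σ y_i = -52263/390625000 m ≈ -0.000134 m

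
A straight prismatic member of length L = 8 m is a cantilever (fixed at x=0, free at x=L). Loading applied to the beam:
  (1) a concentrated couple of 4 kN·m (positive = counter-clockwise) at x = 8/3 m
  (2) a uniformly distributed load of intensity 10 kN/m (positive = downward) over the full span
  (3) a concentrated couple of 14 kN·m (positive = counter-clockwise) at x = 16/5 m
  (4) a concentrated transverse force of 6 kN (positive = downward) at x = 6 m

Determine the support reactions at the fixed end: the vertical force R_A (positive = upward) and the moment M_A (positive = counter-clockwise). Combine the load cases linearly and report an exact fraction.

R_A = 86 kN, M_A = 338 kN·m

Load 1 — applied couple M₀=4 kN·m at a=8/3 m (b=L-a=16/3):
  R_A = 0 kN
  M_A = -M₀ = -4 kN·m
Load 2 — uniform load w=10 kN/m over full span:
  R_A = wL = 10·8 = 80 kN
  M_A = wL²/2 = 10·8²/2 = 320 kN·m
Load 3 — applied couple M₀=14 kN·m at a=16/5 m (b=L-a=24/5):
  R_A = 0 kN
  M_A = -M₀ = -14 kN·m
Load 4 — point force P=6 kN at a=6 m (b=L-a=2):
  R_A = P = 6 kN
  M_A = Pa = 6·6 = 36 kN·m
Superposition: R_A = 86 kN, M_A = 338 kN·m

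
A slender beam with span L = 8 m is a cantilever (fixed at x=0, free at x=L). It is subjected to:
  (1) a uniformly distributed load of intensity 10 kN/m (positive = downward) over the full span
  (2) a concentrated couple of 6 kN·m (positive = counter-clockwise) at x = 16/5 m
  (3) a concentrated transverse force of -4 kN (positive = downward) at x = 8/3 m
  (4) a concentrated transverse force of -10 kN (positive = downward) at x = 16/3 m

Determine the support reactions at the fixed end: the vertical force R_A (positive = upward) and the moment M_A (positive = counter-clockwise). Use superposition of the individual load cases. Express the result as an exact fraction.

R_A = 66 kN, M_A = 250 kN·m

Load 1 — uniform load w=10 kN/m over full span:
  R_A = wL = 10·8 = 80 kN
  M_A = wL²/2 = 10·8²/2 = 320 kN·m
Load 2 — applied couple M₀=6 kN·m at a=16/5 m (b=L-a=24/5):
  R_A = 0 kN
  M_A = -M₀ = -6 kN·m
Load 3 — point force P=-4 kN at a=8/3 m (b=L-a=16/3):
  R_A = P = (-4) = -4 kN
  M_A = Pa = (-4)·(8/3) = -32/3 kN·m
Load 4 — point force P=-10 kN at a=16/3 m (b=L-a=8/3):
  R_A = P = (-10) = -10 kN
  M_A = Pa = (-10)·(16/3) = -160/3 kN·m
Superposition: R_A = 66 kN, M_A = 250 kN·m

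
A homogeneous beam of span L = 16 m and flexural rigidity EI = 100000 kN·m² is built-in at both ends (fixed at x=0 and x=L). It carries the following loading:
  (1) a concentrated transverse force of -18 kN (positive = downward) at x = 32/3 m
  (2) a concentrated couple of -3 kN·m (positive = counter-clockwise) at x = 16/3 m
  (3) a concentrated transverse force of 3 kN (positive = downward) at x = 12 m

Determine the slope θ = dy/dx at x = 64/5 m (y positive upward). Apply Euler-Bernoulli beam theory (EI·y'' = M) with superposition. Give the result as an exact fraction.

θ(64/5) = -541/937500 rad

Load 1 — point force P=-18 kN at a=32/3 m (b=L-a=16/3):
  θ_1 = Pa²(L-x)(2bL-(3b+a)(L-x))/(2L³EI)  [x>a] = (-18)·(32/3)²·(16-(64/5))·(2·(16/3)·16-(3·(16/3)+(32/3))·(16-(64/5)))/(2·16³·100000) = -32/46875 rad
Load 2 — applied couple M₀=-3 kN·m at a=16/3 m (b=L-a=32/3):
  θ_2 = (R_Ax²/2 - M_Ax - M₀(x-a))/EI  [x>a] with R_A=-1/4, M_A=0 = ((-1/4)·(64/5)²/2 - 0·(64/5) - (-3)·((64/5)-(16/3)))/100000 = 3/156250 rad
Load 3 — point force P=3 kN at a=12 m (b=L-a=4):
  θ_3 = Pa²(L-x)(2bL-(3b+a)(L-x))/(2L³EI)  [x>a] = 3·12²·(16-(64/5))·(2·4·16-(3·4+12)·(16-(64/5)))/(2·16³·100000) = 27/312500 rad
Superposition: θ = Σ θ_i = -541/937500 rad ≈ -0.000577 rad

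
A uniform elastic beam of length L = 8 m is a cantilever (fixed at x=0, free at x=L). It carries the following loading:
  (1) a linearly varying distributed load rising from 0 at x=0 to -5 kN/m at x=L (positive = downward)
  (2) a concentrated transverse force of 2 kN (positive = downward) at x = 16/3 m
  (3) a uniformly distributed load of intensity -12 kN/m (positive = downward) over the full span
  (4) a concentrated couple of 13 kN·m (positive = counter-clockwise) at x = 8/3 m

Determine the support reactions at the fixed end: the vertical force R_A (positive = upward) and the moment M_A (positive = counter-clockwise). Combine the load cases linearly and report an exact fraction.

Load 1 — triangular load w₀=-5 kN/m (0→w₀ over full span):
  R_A = w₀L/2 = (-5)·8/2 = -20 kN
  M_A = w₀L²/3 = (-5)·8²/3 = -320/3 kN·m
Load 2 — point force P=2 kN at a=16/3 m (b=L-a=8/3):
  R_A = P = 2 kN
  M_A = Pa = 2·(16/3) = 32/3 kN·m
Load 3 — uniform load w=-12 kN/m over full span:
  R_A = wL = (-12)·8 = -96 kN
  M_A = wL²/2 = (-12)·8²/2 = -384 kN·m
Load 4 — applied couple M₀=13 kN·m at a=8/3 m (b=L-a=16/3):
  R_A = 0 kN
  M_A = -M₀ = -13 kN·m
Superposition: R_A = -114 kN, M_A = -493 kN·m

R_A = -114 kN, M_A = -493 kN·m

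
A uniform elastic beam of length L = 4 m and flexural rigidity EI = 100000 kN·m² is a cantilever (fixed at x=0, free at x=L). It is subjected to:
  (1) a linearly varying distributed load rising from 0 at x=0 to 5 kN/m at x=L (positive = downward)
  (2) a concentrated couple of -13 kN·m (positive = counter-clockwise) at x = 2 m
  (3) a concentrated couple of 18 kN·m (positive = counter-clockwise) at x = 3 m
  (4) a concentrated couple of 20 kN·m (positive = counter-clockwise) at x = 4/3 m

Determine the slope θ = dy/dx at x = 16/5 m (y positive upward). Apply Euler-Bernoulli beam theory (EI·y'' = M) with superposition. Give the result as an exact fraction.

θ(16/5) = 471/3125000 rad

Load 1 — triangular load w₀=5 kN/m (0→w₀ over full span):
  θ_1 = (w₀Lx²/4-w₀L²x/3-w₀x⁴/(24L))/EI = (5·4·(16/5)²/4-5·4²·(16/5)/3-5·(16/5)⁴/(24·4))/100000 = -464/1171875 rad
Load 2 — applied couple M₀=-13 kN·m at a=2 m (b=L-a=2):
  θ_2 = M₀a/EI  [x>a] = (-13)·2/100000 = -13/50000 rad
Load 3 — applied couple M₀=18 kN·m at a=3 m (b=L-a=1):
  θ_3 = M₀a/EI  [x>a] = 18·3/100000 = 27/50000 rad
Load 4 — applied couple M₀=20 kN·m at a=4/3 m (b=L-a=8/3):
  θ_4 = M₀a/EI  [x>a] = 20·(4/3)/100000 = 1/3750 rad
Superposition: θ = Σ θ_i = 471/3125000 rad ≈ 0.000151 rad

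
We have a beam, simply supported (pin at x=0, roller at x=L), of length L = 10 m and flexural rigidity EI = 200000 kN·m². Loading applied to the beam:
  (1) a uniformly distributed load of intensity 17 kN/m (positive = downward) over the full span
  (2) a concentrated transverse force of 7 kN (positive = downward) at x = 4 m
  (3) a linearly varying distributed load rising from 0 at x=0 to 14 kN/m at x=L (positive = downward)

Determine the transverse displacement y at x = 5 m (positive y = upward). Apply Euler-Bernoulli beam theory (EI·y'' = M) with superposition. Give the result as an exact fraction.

y(5) = -2447/150000 m

Load 1 — uniform load w=17 kN/m over full span:
  y_1 = -wx(L³-2Lx²+x³)/(24EI) = -17·5·(10³-2·10·5²+5³)/(24·200000) = -17/1536 m
Load 2 — point force P=7 kN at a=4 m (b=L-a=6):
  y_2 = -Pa(L-x)(2Lx-a²-x²)/(6LEI)  [x>a] = -7·4·(10-5)·(2·10·5-4²-5²)/(6·10·200000) = -413/600000 m
Load 3 — triangular load w₀=14 kN/m (0→w₀ over full span):
  y_3 = -w₀x(7L⁴-10L²x²+3x⁴)/(360LEI) = -14·5·(7·10⁴-10·10²·5²+3·5⁴)/(360·10·200000) = -7/1536 m
Superposition: y = Σ y_i = -2447/150000 m ≈ -0.016313 m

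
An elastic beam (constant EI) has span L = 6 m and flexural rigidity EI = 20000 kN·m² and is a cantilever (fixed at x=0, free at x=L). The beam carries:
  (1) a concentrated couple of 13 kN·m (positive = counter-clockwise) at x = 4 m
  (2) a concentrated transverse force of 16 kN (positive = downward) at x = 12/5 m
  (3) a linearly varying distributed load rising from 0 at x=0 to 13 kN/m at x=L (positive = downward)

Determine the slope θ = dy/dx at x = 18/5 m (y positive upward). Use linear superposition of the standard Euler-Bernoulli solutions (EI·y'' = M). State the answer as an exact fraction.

θ(18/5) = -202077/12500000 rad

Load 1 — applied couple M₀=13 kN·m at a=4 m (b=L-a=2):
  θ_1 = M₀x/EI  [x≤a] = 13·(18/5)/20000 = 117/50000 rad
Load 2 — point force P=16 kN at a=12/5 m (b=L-a=18/5):
  θ_2 = -Pa²/(2EI)  [x>a] = -16·(12/5)²/(2·20000) = -36/15625 rad
Load 3 — triangular load w₀=13 kN/m (0→w₀ over full span):
  θ_3 = (w₀Lx²/4-w₀L²x/3-w₀x⁴/(24L))/EI = (13·6·(18/5)²/4-13·6²·(18/5)/3-13·(18/5)⁴/(24·6))/20000 = -202527/12500000 rad
Superposition: θ = Σ θ_i = -202077/12500000 rad ≈ -0.016166 rad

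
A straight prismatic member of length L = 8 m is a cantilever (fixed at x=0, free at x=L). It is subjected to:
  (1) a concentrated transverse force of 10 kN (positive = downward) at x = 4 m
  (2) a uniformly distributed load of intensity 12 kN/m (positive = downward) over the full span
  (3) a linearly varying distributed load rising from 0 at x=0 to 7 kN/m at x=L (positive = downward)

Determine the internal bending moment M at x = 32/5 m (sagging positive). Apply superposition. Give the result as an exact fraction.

M(32/5) = -8896/375 kN·m

Load 1 — point force P=10 kN at a=4 m (b=L-a=4):
  M_1 = 0  [x>a] = 0 kN·m
Load 2 — uniform load w=12 kN/m over full span:
  M_2 = -w(L-x)²/2 = -12·(8-(32/5))²/2 = -384/25 kN·m
Load 3 — triangular load w₀=7 kN/m (0→w₀ over full span):
  M_3 = w₀Lx/2 - w₀L²/3 - w₀x³/(6L) = 7·8·(32/5)/2 - 7·8²/3 - 7·(32/5)³/(6·8) = -3136/375 kN·m
Superposition: M = Σ M_i = -8896/375 kN·m ≈ -23.722667 kN·m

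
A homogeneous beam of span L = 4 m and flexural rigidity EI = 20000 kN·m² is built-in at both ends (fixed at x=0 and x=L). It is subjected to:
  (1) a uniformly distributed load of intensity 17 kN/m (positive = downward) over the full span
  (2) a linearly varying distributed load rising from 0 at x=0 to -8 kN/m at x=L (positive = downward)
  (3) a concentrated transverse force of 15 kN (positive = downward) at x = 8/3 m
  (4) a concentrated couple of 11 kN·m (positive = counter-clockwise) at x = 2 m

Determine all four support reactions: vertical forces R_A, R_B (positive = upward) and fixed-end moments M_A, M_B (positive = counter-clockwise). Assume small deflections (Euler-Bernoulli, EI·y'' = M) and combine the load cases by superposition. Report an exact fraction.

R_A = 13397/360 kN, M_A = 4607/180 kN·m, R_B = 10723/360 kN, M_B = -4033/180 kN·m

Load 1 — uniform load w=17 kN/m over full span:
  R_A = wL/2 = 17·4/2 = 34 kN
  M_A = wL²/12 = 17·4²/12 = 68/3 kN·m
  R_B = wL/2 = 17·4/2 = 34 kN
  M_B = -wL²/12 = -17·4²/12 = -68/3 kN·m
Load 2 — triangular load w₀=-8 kN/m (0→w₀ over full span):
  R_A = 3w₀L/20 = 3·(-8)·4/20 = -24/5 kN
  M_A = w₀L²/30 = (-8)·4²/30 = -64/15 kN·m
  R_B = 7w₀L/20 = 7·(-8)·4/20 = -56/5 kN
  M_B = -w₀L²/20 = -(-8)·4²/20 = 32/5 kN·m
Load 3 — point force P=15 kN at a=8/3 m (b=L-a=4/3):
  R_A = Pb²(3a+b)/L³ = 15·(4/3)²·(3·(8/3)+(4/3))/4³ = 35/9 kN
  M_A = Pab²/L² = 15·(8/3)·(4/3)²/4² = 40/9 kN·m
  R_B = Pa²(a+3b)/L³ = 15·(8/3)²·((8/3)+3·(4/3))/4³ = 100/9 kN
  M_B = -Pa²b/L² = -15·(8/3)²·(4/3)/4² = -80/9 kN·m
Load 4 — applied couple M₀=11 kN·m at a=2 m (b=L-a=2):
  R_A = 6M₀ab/L³ = 6·11·2·2/4³ = 33/8 kN
  M_A = M₀b(2a-b)/L² = 11·2·(2·2-2)/4² = 11/4 kN·m
  R_B = -6M₀ab/L³ = -6·11·2·2/4³ = -33/8 kN
  M_B = M₀a(2b-a)/L² = 11·2·(2·2-2)/4² = 11/4 kN·m
Superposition: R_A = 13397/360 kN, M_A = 4607/180 kN·m, R_B = 10723/360 kN, M_B = -4033/180 kN·m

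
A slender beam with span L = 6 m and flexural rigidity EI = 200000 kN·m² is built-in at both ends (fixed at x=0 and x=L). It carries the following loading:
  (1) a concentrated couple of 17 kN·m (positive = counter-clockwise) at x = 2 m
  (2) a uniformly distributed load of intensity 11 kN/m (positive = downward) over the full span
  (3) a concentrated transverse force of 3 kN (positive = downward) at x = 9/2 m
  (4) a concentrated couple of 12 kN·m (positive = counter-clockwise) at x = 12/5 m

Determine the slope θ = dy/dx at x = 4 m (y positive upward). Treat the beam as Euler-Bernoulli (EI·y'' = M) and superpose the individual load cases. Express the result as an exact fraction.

θ(4) = 16819/360000000 rad

Load 1 — applied couple M₀=17 kN·m at a=2 m (b=L-a=4):
  θ_1 = (R_Ax²/2 - M_Ax - M₀(x-a))/EI  [x>a] with R_A=34/9, M_A=0 = ((34/9)·4²/2 - 0·4 - 17·(4-2))/200000 = -17/900000 rad
Load 2 — uniform load w=11 kN/m over full span:
  θ_2 = -wx(L-x)(L-2x)/(12EI) = -11·4·(6-4)·(6-2·4)/(12·200000) = 11/150000 rad
Load 3 — point force P=3 kN at a=9/2 m (b=L-a=3/2):
  θ_3 = -Pb²x(2aL-(3a+b)x)/(2L³EI)  [x≤a] = -3·(3/2)²·4·(2·(9/2)·6-(3·(9/2)+(3/2))·4)/(2·6³·200000) = 3/1600000 rad
Load 4 — applied couple M₀=12 kN·m at a=12/5 m (b=L-a=18/5):
  θ_4 = (R_Ax²/2 - M_Ax - M₀(x-a))/EI  [x>a] with R_A=72/25, M_A=36/25 = ((72/25)·4²/2 - (36/25)·4 - 12·(4-(12/5)))/200000 = -3/312500 rad
Superposition: θ = Σ θ_i = 16819/360000000 rad ≈ 0.000047 rad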